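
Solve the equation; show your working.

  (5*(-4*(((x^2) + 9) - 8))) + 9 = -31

Step 1. [(5*(-4*(((x^2) + 9) - 8))) + 9 = -31] peel the +9: subtract 9 from each side. So sub: 5*(-4*(((x^2) + 9) - 8)) = -40.
Step 2. [5*(-4*(((x^2) + 9) - 8)) = -40] leading coefficient 5: divide by 5. So div: -4*(((x^2) + 9) - 8) = -8.
Step 3. [-4*(((x^2) + 9) - 8) = -8] LHS = -4·(…); ÷-4 both sides, so div: ((x^2) + 9) - 8 = 2.
Step 4. [((x^2) + 9) - 8 = 2] add 8: x sits inside (… - 8). So sub: (x^2) + 9 = 10.
Step 5. [(x^2) + 9 = 10] the outer +9 inverts by subtracting 9, so sub: x^2 = 1.
Step 6. [x^2 = 1] √ both sides: 1 ≥ 0 gives two branches ⇒ sqrt: x = 1 or -1.

Answer: x ∈ {-1, 1}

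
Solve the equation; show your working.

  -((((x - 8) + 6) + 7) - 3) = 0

Step 1. [-((((x - 8) + 6) + 7) - 3) = 0] flip signs both sides ⇒ neg: (((x - 8) + 6) + 7) - 3 = 0.
Step 2. [(((x - 8) + 6) + 7) - 3 = 0] the outer -3 inverts by adding 3. So sub: ((x - 8) + 6) + 7 = 3.
Step 3. [((x - 8) + 6) + 7 = 3] peel the +7: subtract 7 from each side ⇒ sub: (x - 8) + 6 = -4.
Step 4. [(x - 8) + 6 = -4] peel the +6: subtract 6 from each side, so sub: x - 8 = -10.
Step 5. [x - 8 = -10] -8 is outermost — add 8 both sides ⇒ sub: x = -2.

Answer: x ∈ {-2}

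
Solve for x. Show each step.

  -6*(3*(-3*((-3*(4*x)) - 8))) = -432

Step 1. [-6*(3*(-3*((-3*(4*x)) - 8))) = -432] -6·(inner) — divide through by -6, so div: 3*(-3*((-3*(4*x)) - 8)) = 72.
Step 2. [3*(-3*((-3*(4*x)) - 8)) = 72] 3 out front; divide by 3 ⇒ div: -3*((-3*(4*x)) - 8) = 24.
Step 3. [-3*((-3*(4*x)) - 8) = 24] -3·(inner) — divide through by -3 ⇒ div: (-3*(4*x)) - 8 = -8.
Step 4. [(-3*(4*x)) - 8 = -8] the outer -8 inverts by adding 8. So sub: -3*(4*x) = 0.
Step 5. [-3*(4*x) = 0] -3 out front; divide by -3 ⇒ div: 4*x = 0.
Step 6. [4*x = 0] 4 out front; divide by 4 ⇒ div: x = 0.

Answer: x ∈ {0}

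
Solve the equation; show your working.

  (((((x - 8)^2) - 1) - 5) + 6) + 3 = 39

Step 1. [(((((x - 8)^2) - 1) - 5) + 6) + 3 = 39] the outer +3 inverts by subtracting 3. So sub: ((((x - 8)^2) - 1) - 5) + 6 = 36.
Step 2. [((((x - 8)^2) - 1) - 5) + 6 = 36] 6 comes off first (subtract 6), so sub: (((x - 8)^2) - 1) - 5 = 30.
Step 3. [(((x - 8)^2) - 1) - 5 = 30] 5 comes off first (add 5), so sub: ((x - 8)^2) - 1 = 35.
Step 4. [((x - 8)^2) - 1 = 35] -1 is outermost — add 1 both sides ⇒ sub: (x - 8)^2 = 36.
Step 5. [(x - 8)^2 = 36] 36 ≥ 0, LHS is (·)² — take ±√. So sqrt: x - 8 = 6 or -6.
Step 6. [x - 8 = 6 or -6] -8 is outermost — add 8 both sides, so sub: x = 14 or 2.

Answer: x ∈ {2, 14}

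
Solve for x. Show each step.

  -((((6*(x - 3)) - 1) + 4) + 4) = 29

Step 1. [-((((6*(x - 3)) - 1) + 4) + 4) = 29] leading − — multiply by −1. So neg: (((6*(x - 3)) - 1) + 4) + 4 = -29.
Step 2. [(((6*(x - 3)) - 1) + 4) + 4 = -29] peel the +4: subtract 4 from each side, so sub: ((6*(x - 3)) - 1) + 4 = -33.
Step 3. [((6*(x - 3)) - 1) + 4 = -33] peel the +4: subtract 4 from each side. So sub: (6*(x - 3)) - 1 = -37.
Step 4. [(6*(x - 3)) - 1 = -37] add 1: x sits inside (… - 1). So sub: 6*(x - 3) = -36.
Step 5. [6*(x - 3) = -36] divide by the outer 6. So div: x - 3 = -6.
Step 6. [x - 3 = -6] peel the -3: add 3 from each side ⇒ sub: x = -3.

Answer: x ∈ {-3}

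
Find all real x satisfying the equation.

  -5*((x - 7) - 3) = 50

Step 1. [-5*((x - 7) - 3) = 50] -5·(inner) — divide through by -5 ⇒ div: (x - 7) - 3 = -10.
Step 2. [(x - 7) - 3 = -10] the outer -3 inverts by adding 3. So sub: x - 7 = -7.
Step 3. [x - 7 = -7] add 7: x sits inside (… - 7). So sub: x = 0.

Answer: x ∈ {0}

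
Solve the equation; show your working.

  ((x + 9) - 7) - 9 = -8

Step 1. [((x + 9) - 7) - 9 = -8] 9 comes off first (add 9). So sub: (x + 9) - 7 = 1.
Step 2. [(x + 9) - 7 = 1] add 7: x sits inside (… - 7) ⇒ sub: x + 9 = 8.
Step 3. [x + 9 = 8] the outer +9 inverts by subtracting 9. So sub: x = -1.

Answer: x ∈ {-1}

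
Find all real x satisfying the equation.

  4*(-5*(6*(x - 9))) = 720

Step 1. [4*(-5*(6*(x - 9))) = 720] 4 out front; divide by 4 ⇒ div: -5*(6*(x - 9)) = 180.
Step 2. [-5*(6*(x - 9)) = 180] -5 out front; divide by -5, so div: 6*(x - 9) = -36.
Step 3. [6*(x - 9) = -36] 6 out front; divide by 6 ⇒ div: x - 9 = -6.
Step 4. [x - 9 = -6] add 9: x sits inside (… - 9). So sub: x = 3.

Answer: x ∈ {3}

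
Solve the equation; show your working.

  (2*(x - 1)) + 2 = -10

Step 1. [(2*(x - 1)) + 2 = -10] 2 divides every term; factor it out. So factor: (x - 1) + 1 = -5.
Step 2. [(x - 1) + 1 = -5] subtract 1: x sits inside (… + 1) ⇒ sub: x - 1 = -6.
Step 3. [x - 1 = -6] the outer -1 inverts by adding 1 ⇒ sub: x = -5.

Answer: x ∈ {-5}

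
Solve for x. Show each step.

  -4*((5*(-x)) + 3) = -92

Step 1. [-4*((5*(-x)) + 3) = -92] leading coefficient -4: divide by -4, so div: (5*(-x)) + 3 = 23.
Step 2. [(5*(-x)) + 3 = 23] subtract 3: x sits inside (… + 3). So sub: 5*(-x) = 20.
Step 3. [5*(-x) = 20] 5 out front; divide by 5, so div: -x = 4.
Step 4. [-x = 4] leading − — multiply by −1 ⇒ neg: x = -4.

Answer: x ∈ {-4}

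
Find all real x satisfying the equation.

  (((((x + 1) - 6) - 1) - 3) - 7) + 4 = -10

Step 1. [(((((x + 1) - 6) - 1) - 3) - 7) + 4 = -10] subtract 4: x sits inside (… + 4). So sub: ((((x + 1) - 6) - 1) - 3) - 7 = -14.
Step 2. [((((x + 1) - 6) - 1) - 3) - 7 = -14] add 7: x sits inside (… - 7), so sub: (((x + 1) - 6) - 1) - 3 = -7.
Step 3. [(((x + 1) - 6) - 1) - 3 = -7] add 3: x sits inside (… - 3) ⇒ sub: ((x + 1) - 6) - 1 = -4.
Step 4. [((x + 1) - 6) - 1 = -4] -1 is outermost — add 1 both sides ⇒ sub: (x + 1) - 6 = -3.
Step 5. [(x + 1) - 6 = -3] 6 comes off first (add 6), so sub: x + 1 = 3.
Step 6. [x + 1 = 3] peel the +1: subtract 1 from each side. So sub: x = 2.

Answer: x ∈ {2}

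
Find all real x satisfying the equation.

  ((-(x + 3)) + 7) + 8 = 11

Step 1. [((-(x + 3)) + 7) + 8 = 11] the outer +8 inverts by subtracting 8 ⇒ sub: (-(x + 3)) + 7 = 3.
Step 2. [(-(x + 3)) + 7 = 3] the outer +7 inverts by subtracting 7, so sub: -(x + 3) = -4.
Step 3. [-(x + 3) = -4] LHS negated; negate both sides, so neg: x + 3 = 4.
Step 4. [x + 3 = 4] 3 comes off first (subtract 3) ⇒ sub: x = 1.

Answer: x ∈ {1}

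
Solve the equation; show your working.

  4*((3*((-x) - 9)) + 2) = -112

Step 1. [4*((3*((-x) - 9)) + 2) = -112] 4·(inner) — divide through by 4 ⇒ div: (3*((-x) - 9)) + 2 = -28.
Step 2. [(3*((-x) - 9)) + 2 = -28] subtract 2: x sits inside (… + 2), so sub: 3*((-x) - 9) = -30.
Step 3. [3*((-x) - 9) = -30] 3 out front; divide by 3 ⇒ div: (-x) - 9 = -10.
Step 4. [(-x) - 9 = -10] the outer -9 inverts by adding 9. So sub: -x = -1.
Step 5. [-x = -1] flip signs both sides. So neg: x = 1.

Answer: x ∈ {1}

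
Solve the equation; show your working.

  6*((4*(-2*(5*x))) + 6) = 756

Step 1. [6*((4*(-2*(5*x))) + 6) = 756] LHS = 6·(…); ÷6 both sides, so div: (4*(-2*(5*x))) + 6 = 126.
Step 2. [(4*(-2*(5*x))) + 6 = 126] +6 is outermost — subtract 6 both sides. So sub: 4*(-2*(5*x)) = 120.
Step 3. [4*(-2*(5*x)) = 120] divide by the outer 4 ⇒ div: -2*(5*x) = 30.
Step 4. [-2*(5*x) = 30] leading coefficient -2: divide by -2. So div: 5*x = -15.
Step 5. [5*x = -15] 5·(inner) — divide through by 5 ⇒ div: x = -3.

Answer: x ∈ {-3}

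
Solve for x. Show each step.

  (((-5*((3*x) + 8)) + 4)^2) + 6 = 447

Step 1. [(((-5*((3*x) + 8)) + 4)^2) + 6 = 447] peel the +6: subtract 6 from each side ⇒ sub: ((-5*((3*x) + 8)) + 4)^2 = 441.
Step 2. [((-5*((3*x) + 8)) + 4)^2 = 441] √ both sides: 441 ≥ 0 gives two branches ⇒ sqrt: (-5*((3*x) + 8)) + 4 = 21 or -21.
Step 3. [(-5*((3*x) + 8)) + 4 = 21 or -21] the outer +4 inverts by subtracting 4 ⇒ sub: -5*((3*x) + 8) = 17 or -25.
Step 4. [-5*((3*x) + 8) = 17 or -25] -5 out front; divide by -5. So div: (3*x) + 8 = -17/5 or 5.
Step 5. [(3*x) + 8 = -17/5 or 5] subtract 8: x sits inside (… + 8). So sub: 3*x = -57/5 or -3.
Step 6. [3*x = -57/5 or -3] leading coefficient 3: divide by 3, so div: x = -19/5 or -1.

Answer: x ∈ {-19/5, -1}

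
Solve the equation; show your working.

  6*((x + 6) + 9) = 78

Step 1. [6*((x + 6) + 9) = 78] LHS = 6·(…); ÷6 both sides, so div: (x + 6) + 9 = 13.
Step 2. [(x + 6) + 9 = 13] peel the +9: subtract 9 from each side, so sub: x + 6 = 4.
Step 3. [x + 6 = 4] subtract 6: x sits inside (… + 6), so sub: x = -2.

Answer: x ∈ {-2}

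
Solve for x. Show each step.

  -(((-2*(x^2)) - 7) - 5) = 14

Step 1. [-(((-2*(x^2)) - 7) - 5) = 14] flip signs both sides ⇒ neg: ((-2*(x^2)) - 7) - 5 = -14.
Step 2. [((-2*(x^2)) - 7) - 5 = -14] -5 is outermost — add 5 both sides. So sub: (-2*(x^2)) - 7 = -9.
Step 3. [(-2*(x^2)) - 7 = -9] 7 comes off first (add 7) ⇒ sub: -2*(x^2) = -2.
Step 4. [-2*(x^2) = -2] -2 out front; divide by -2, so div: x^2 = 1.
Step 5. [x^2 = 1] √ both sides: 1 ≥ 0 gives two branches. So sqrt: x = 1 or -1.

Answer: x ∈ {-1, 1}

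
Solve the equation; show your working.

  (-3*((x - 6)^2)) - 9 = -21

Step 1. [(-3*((x - 6)^2)) - 9 = -21] peel the -9: add 9 from each side, so sub: -3*((x - 6)^2) = -12.
Step 2. [-3*((x - 6)^2) = -12] -3·(inner) — divide through by -3 ⇒ div: (x - 6)^2 = 4.
Step 3. [(x - 6)^2 = 4] √ both sides: 4 ≥ 0 gives two branches, so sqrt: x - 6 = 2 or -2.
Step 4. [x - 6 = 2 or -2] 6 comes off first (add 6), so sub: x = 8 or 4.

Answer: x ∈ {4, 8}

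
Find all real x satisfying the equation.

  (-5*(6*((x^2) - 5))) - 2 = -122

Step 1. [(-5*(6*((x^2) - 5))) - 2 = -122] add 2: x sits inside (… - 2), so sub: -5*(6*((x^2) - 5)) = -120.
Step 2. [-5*(6*((x^2) - 5)) = -120] -5 out front; divide by -5. So div: 6*((x^2) - 5) = 24.
Step 3. [6*((x^2) - 5) = 24] divide by the outer 6. So div: (x^2) - 5 = 4.
Step 4. [(x^2) - 5 = 4] 5 comes off first (add 5) ⇒ sub: x^2 = 9.
Step 5. [x^2 = 9] LHS squared, RHS 9 ≥ 0: apply √ (±), so sqrt: x = 3 or -3.

Answer: x ∈ {-3, 3}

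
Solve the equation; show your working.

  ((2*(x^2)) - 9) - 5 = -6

Step 1. [((2*(x^2)) - 9) - 5 = -6] the outer -5 inverts by adding 5 ⇒ sub: (2*(x^2)) - 9 = -1.
Step 2. [(2*(x^2)) - 9 = -1] peel the -9: add 9 from each side. So sub: 2*(x^2) = 8.
Step 3. [2*(x^2) = 8] LHS = 2·(…); ÷2 both sides. So div: x^2 = 4.
Step 4. [x^2 = 4] √ both sides: 4 ≥ 0 gives two branches, so sqrt: x = 2 or -2.

Answer: x ∈ {-2, 2}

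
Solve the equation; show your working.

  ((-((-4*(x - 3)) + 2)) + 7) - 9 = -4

Step 1. [((-((-4*(x - 3)) + 2)) + 7) - 9 = -4] peel the -9: add 9 from each side. So sub: (-((-4*(x - 3)) + 2)) + 7 = 5.
Step 2. [(-((-4*(x - 3)) + 2)) + 7 = 5] +7 is outermost — subtract 7 both sides, so sub: -((-4*(x - 3)) + 2) = -2.
Step 3. [-((-4*(x - 3)) + 2) = -2] leading − — multiply by −1, so neg: (-4*(x - 3)) + 2 = 2.
Step 4. [(-4*(x - 3)) + 2 = 2] the outer +2 inverts by subtracting 2. So sub: -4*(x - 3) = 0.
Step 5. [-4*(x - 3) = 0] divide by the outer -4, so div: x - 3 = 0.
Step 6. [x - 3 = 0] -3 is outermost — add 3 both sides ⇒ sub: x = 3.

Answer: x ∈ {3}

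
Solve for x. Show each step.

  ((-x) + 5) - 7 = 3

Step 1. [((-x) + 5) - 7 = 3] 7 comes off first (add 7), so sub: (-x) + 5 = 10.
Step 2. [(-x) + 5 = 10] 5 comes off first (subtract 5), so sub: -x = 5.
Step 3. [-x = 5] LHS negated; negate both sides ⇒ neg: x = -5.

Answer: x ∈ {-5}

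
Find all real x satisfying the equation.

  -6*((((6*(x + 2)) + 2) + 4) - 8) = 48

Step 1. [-6*((((6*(x + 2)) + 2) + 4) - 8) = 48] divide by the outer -6 ⇒ div: (((6*(x + 2)) + 2) + 4) - 8 = -8.
Step 2. [(((6*(x + 2)) + 2) + 4) - 8 = -8] 8 comes off first (add 8). So sub: ((6*(x + 2)) + 2) + 4 = 0.
Step 3. [((6*(x + 2)) + 2) + 4 = 0] the outer +4 inverts by subtracting 4. So sub: (6*(x + 2)) + 2 = -4.
Step 4. [(6*(x + 2)) + 2 = -4] subtract 2: x sits inside (… + 2) ⇒ sub: 6*(x + 2) = -6.
Step 5. [6*(x + 2) = -6] leading coefficient 6: divide by 6. So div: x + 2 = -1.
Step 6. [x + 2 = -1] +2 is outermost — subtract 2 both sides. So sub: x = -3.

Answer: x ∈ {-3}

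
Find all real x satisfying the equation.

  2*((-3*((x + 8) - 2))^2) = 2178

Step 1. [2*((-3*((x + 8) - 2))^2) = 2178] LHS = 2·(…); ÷2 both sides. So div: (-3*((x + 8) - 2))^2 = 1089.
Step 2. [(-3*((x + 8) - 2))^2 = 1089] 1089 ≥ 0, LHS is (·)² — take ±√. So sqrt: -3*((x + 8) - 2) = 33 or -33.
Step 3. [-3*((x + 8) - 2) = 33 or -33] -3 out front; divide by -3 ⇒ div: (x + 8) - 2 = -11 or 11.
Step 4. [(x + 8) - 2 = -11 or 11] peel the -2: add 2 from each side ⇒ sub: x + 8 = -9 or 13.
Step 5. [x + 8 = -9 or 13] +8 is outermost — subtract 8 both sides, so sub: x = -17 or 5.

Answer: x ∈ {-17, 5}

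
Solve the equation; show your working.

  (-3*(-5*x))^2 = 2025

Step 1. [(-3*(-5*x))^2 = 2025] 2025 ≥ 0, LHS is (·)² — take ±√, so sqrt: -3*(-5*x) = 45 or -45.
Step 2. [-3*(-5*x) = 45 or -45] divide by the outer -3, so div: -5*x = -15 or 15.
Step 3. [-5*x = -15 or 15] divide by the outer -5 ⇒ div: x = 3 or -3.

Answer: x ∈ {-3, 3}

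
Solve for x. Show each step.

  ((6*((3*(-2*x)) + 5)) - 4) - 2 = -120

Step 1. [((6*((3*(-2*x)) + 5)) - 4) - 2 = -120] 2 comes off first (add 2) ⇒ sub: (6*((3*(-2*x)) + 5)) - 4 = -118.
Step 2. [(6*((3*(-2*x)) + 5)) - 4 = -118] peel the -4: add 4 from each side, so sub: 6*((3*(-2*x)) + 5) = -114.
Step 3. [6*((3*(-2*x)) + 5) = -114] 6·(inner) — divide through by 6, so div: (3*(-2*x)) + 5 = -19.
Step 4. [(3*(-2*x)) + 5 = -19] peel the +5: subtract 5 from each side ⇒ sub: 3*(-2*x) = -24.
Step 5. [3*(-2*x) = -24] 3 out front; divide by 3 ⇒ div: -2*x = -8.
Step 6. [-2*x = -8] divide by the outer -2 ⇒ div: x = 4.

Answer: x ∈ {4}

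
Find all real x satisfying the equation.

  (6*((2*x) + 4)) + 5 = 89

Step 1. [(6*((2*x) + 4)) + 5 = 89] 5 comes off first (subtract 5), so sub: 6*((2*x) + 4) = 84.
Step 2. [6*((2*x) + 4) = 84] 6 out front; divide by 6. So div: (2*x) + 4 = 14.
Step 3. [(2*x) + 4 = 14] 2 divides every term; factor it out. So factor: x + 2 = 7.
Step 4. [x + 2 = 7] the outer +2 inverts by subtracting 2. So sub: x = 5.

Answer: x ∈ {5}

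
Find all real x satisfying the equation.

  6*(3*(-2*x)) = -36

Step 1. [6*(3*(-2*x)) = -36] leading coefficient 6: divide by 6 ⇒ div: 3*(-2*x) = -6.
Step 2. [3*(-2*x) = -6] 3 out front; divide by 3, so div: -2*x = -2.
Step 3. [-2*x = -2] divide by the outer -2 ⇒ div: x = 1.

Answer: x ∈ {1}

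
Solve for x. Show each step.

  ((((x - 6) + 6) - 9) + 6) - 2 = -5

Step 1. [((((x - 6) + 6) - 9) + 6) - 2 = -5] add 2: x sits inside (… - 2) ⇒ sub: (((x - 6) + 6) - 9) + 6 = -3.
Step 2. [(((x - 6) + 6) - 9) + 6 = -3] 6 comes off first (subtract 6). So sub: ((x - 6) + 6) - 9 = -9.
Step 3. [((x - 6) + 6) - 9 = -9] peel the -9: add 9 from each side ⇒ sub: (x - 6) + 6 = 0.
Step 4. [(x - 6) + 6 = 0] subtract 6: x sits inside (… + 6). So sub: x - 6 = -6.
Step 5. [x - 6 = -6] peel the -6: add 6 from each side. So sub: x = 0.

Answer: x ∈ {0}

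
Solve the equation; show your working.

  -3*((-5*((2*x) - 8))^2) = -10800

Step 1. [-3*((-5*((2*x) - 8))^2) = -10800] LHS = -3·(…); ÷-3 both sides. So div: (-5*((2*x) - 8))^2 = 3600.
Step 2. [(-5*((2*x) - 8))^2 = 3600] 3600 ≥ 0, LHS is (·)² — take ±√. So sqrt: -5*((2*x) - 8) = 60 or -60.
Step 3. [-5*((2*x) - 8) = 60 or -60] divide by the outer -5. So div: (2*x) - 8 = -12 or 12.
Step 4. [(2*x) - 8 = -12 or 12] -8 is outermost — add 8 both sides. So sub: 2*x = -4 or 20.
Step 5. [2*x = -4 or 20] LHS = 2·(…); ÷2 both sides, so div: x = -2 or 10.

Answer: x ∈ {-2, 10}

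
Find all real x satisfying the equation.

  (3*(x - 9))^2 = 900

Step 1. [(3*(x - 9))^2 = 900] LHS squared, RHS 900 ≥ 0: apply √ (±), so sqrt: 3*(x - 9) = 30 or -30.
Step 2. [3*(x - 9) = 30 or -30] leading coefficient 3: divide by 3, so div: x - 9 = 10 or -10.
Step 3. [x - 9 = 10 or -10] -9 is outermost — add 9 both sides, so sub: x = 19 or -1.

Answer: x ∈ {-1, 19}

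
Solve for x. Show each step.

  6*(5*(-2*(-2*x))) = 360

Step 1. [6*(5*(-2*(-2*x))) = 360] 6·(inner) — divide through by 6 ⇒ div: 5*(-2*(-2*x)) = 60.
Step 2. [5*(-2*(-2*x)) = 60] leading coefficient 5: divide by 5, so div: -2*(-2*x) = 12.
Step 3. [-2*(-2*x) = 12] LHS = -2·(…); ÷-2 both sides ⇒ div: -2*x = -6.
Step 4. [-2*x = -6] -2 out front; divide by -2 ⇒ div: x = 3.

Answer: x ∈ {3}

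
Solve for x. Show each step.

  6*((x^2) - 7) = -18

Step 1. [6*((x^2) - 7) = -18] divide by the outer 6, so div: (x^2) - 7 = -3.
Step 2. [(x^2) - 7 = -3] add 7: x sits inside (… - 7) ⇒ sub: x^2 = 4.
Step 3. [x^2 = 4] √ both sides: 4 ≥ 0 gives two branches, so sqrt: x = 2 or -2.

Answer: x ∈ {-2, 2}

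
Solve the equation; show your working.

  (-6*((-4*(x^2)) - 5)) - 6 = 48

Step 1. [(-6*((-4*(x^2)) - 5)) - 6 = 48] peel the -6: add 6 from each side. So sub: -6*((-4*(x^2)) - 5) = 54.
Step 2. [-6*((-4*(x^2)) - 5) = 54] leading coefficient -6: divide by -6, so div: (-4*(x^2)) - 5 = -9.
Step 3. [(-4*(x^2)) - 5 = -9] 5 comes off first (add 5). So sub: -4*(x^2) = -4.
Step 4. [-4*(x^2) = -4] LHS = -4·(…); ÷-4 both sides, so div: x^2 = 1.
Step 5. [x^2 = 1] √ both sides: 1 ≥ 0 gives two branches. So sqrt: x = 1 or -1.

Answer: x ∈ {-1, 1}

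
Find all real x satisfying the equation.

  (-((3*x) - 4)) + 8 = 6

Step 1. [(-((3*x) - 4)) + 8 = 6] subtract 8: x sits inside (… + 8), so sub: -((3*x) - 4) = -2.
Step 2. [-((3*x) - 4) = -2] flip signs both sides, so neg: (3*x) - 4 = 2.
Step 3. [(3*x) - 4 = 2] the outer -4 inverts by adding 4 ⇒ sub: 3*x = 6.
Step 4. [3*x = 6] 3 out front; divide by 3. So div: x = 2.

Answer: x ∈ {2}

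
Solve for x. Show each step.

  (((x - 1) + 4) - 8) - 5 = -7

Step 1. [(((x - 1) + 4) - 8) - 5 = -7] -5 is outermost — add 5 both sides ⇒ sub: ((x - 1) + 4) - 8 = -2.
Step 2. [((x - 1) + 4) - 8 = -2] peel the -8: add 8 from each side. So sub: (x - 1) + 4 = 6.
Step 3. [(x - 1) + 4 = 6] 4 comes off first (subtract 4) ⇒ sub: x - 1 = 2.
Step 4. [x - 1 = 2] peel the -1: add 1 from each side ⇒ sub: x = 3.

Answer: x ∈ {3}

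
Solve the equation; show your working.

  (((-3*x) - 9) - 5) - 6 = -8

Step 1. [(((-3*x) - 9) - 5) - 6 = -8] -6 is outermost — add 6 both sides ⇒ sub: ((-3*x) - 9) - 5 = -2.
Step 2. [((-3*x) - 9) - 5 = -2] add 5: x sits inside (… - 5). So sub: (-3*x) - 9 = 3.
Step 3. [(-3*x) - 9 = 3] common factor -3 (LHS and 3) — divide through, so factor: x + 3 = -1.
Step 4. [x + 3 = -1] the outer +3 inverts by subtracting 3. So sub: x = -4.

Answer: x ∈ {-4}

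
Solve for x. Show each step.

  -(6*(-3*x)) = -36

Step 1. [-(6*(-3*x)) = -36] LHS negated; negate both sides, so neg: 6*(-3*x) = 36.
Step 2. [6*(-3*x) = 36] divide by the outer 6. So div: -3*x = 6.
Step 3. [-3*x = 6] divide by the outer -3, so div: x = -2.

Answer: x ∈ {-2}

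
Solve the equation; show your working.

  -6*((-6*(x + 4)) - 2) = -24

Step 1. [-6*((-6*(x + 4)) - 2) = -24] LHS = -6·(…); ÷-6 both sides, so div: (-6*(x + 4)) - 2 = 4.
Step 2. [(-6*(x + 4)) - 2 = 4] 2 comes off first (add 2). So sub: -6*(x + 4) = 6.
Step 3. [-6*(x + 4) = 6] -6 out front; divide by -6 ⇒ div: x + 4 = -1.
Step 4. [x + 4 = -1] subtract 4: x sits inside (… + 4) ⇒ sub: x = -5.

Answer: x ∈ {-5}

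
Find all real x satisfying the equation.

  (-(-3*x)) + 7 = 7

Step 1. [(-(-3*x)) + 7 = 7] +7 is outermost — subtract 7 both sides, so sub: -(-3*x) = 0.
Step 2. [-(-3*x) = 0] flip signs both sides ⇒ neg: -3*x = 0.
Step 3. [-3*x = 0] divide by the outer -3, so div: x = 0.

Answer: x ∈ {0}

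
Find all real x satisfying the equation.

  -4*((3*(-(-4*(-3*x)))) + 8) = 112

Step 1. [-4*((3*(-(-4*(-3*x)))) + 8) = 112] leading coefficient -4: divide by -4, so div: (3*(-(-4*(-3*x)))) + 8 = -28.
Step 2. [(3*(-(-4*(-3*x)))) + 8 = -28] +8 is outermost — subtract 8 both sides, so sub: 3*(-(-4*(-3*x))) = -36.
Step 3. [3*(-(-4*(-3*x))) = -36] divide by the outer 3. So div: -(-4*(-3*x)) = -12.
Step 4. [-(-4*(-3*x)) = -12] LHS negated; negate both sides ⇒ neg: -4*(-3*x) = 12.
Step 5. [-4*(-3*x) = 12] -4·(inner) — divide through by -4 ⇒ div: -3*x = -3.
Step 6. [-3*x = -3] LHS = -3·(…); ÷-3 both sides. So div: x = 1.

Answer: x ∈ {1}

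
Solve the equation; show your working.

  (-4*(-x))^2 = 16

Step 1. [(-4*(-x))^2 = 16] LHS squared, RHS 16 ≥ 0: apply √ (±), so sqrt: -4*(-x) = 4 or -4.
Step 2. [-4*(-x) = 4 or -4] -4·(inner) — divide through by -4, so div: -x = -1 or 1.
Step 3. [-x = -1 or 1] flip signs both sides ⇒ neg: x = 1 or -1.

Answer: x ∈ {-1, 1}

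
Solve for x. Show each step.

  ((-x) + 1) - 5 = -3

Step 1. [((-x) + 1) - 5 = -3] add 5: x sits inside (… - 5). So sub: (-x) + 1 = 2.
Step 2. [(-x) + 1 = 2] the outer +1 inverts by subtracting 1 ⇒ sub: -x = 1.
Step 3. [-x = 1] flip signs both sides. So neg: x = -1.

Answer: x ∈ {-1}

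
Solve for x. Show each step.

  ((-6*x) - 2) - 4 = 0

Step 1. [((-6*x) - 2) - 4 = 0] the outer -4 inverts by adding 4. So sub: (-6*x) - 2 = 4.
Step 2. [(-6*x) - 2 = 4] -2 is outermost — add 2 both sides, so sub: -6*x = 6.
Step 3. [-6*x = 6] leading coefficient -6: divide by -6 ⇒ div: x = -1.

Answer: x ∈ {-1}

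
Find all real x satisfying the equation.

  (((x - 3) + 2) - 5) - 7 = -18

Step 1. [(((x - 3) + 2) - 5) - 7 = -18] 7 comes off first (add 7). So sub: ((x - 3) + 2) - 5 = -11.
Step 2. [((x - 3) + 2) - 5 = -11] 5 comes off first (add 5). So sub: (x - 3) + 2 = -6.
Step 3. [(x - 3) + 2 = -6] +2 is outermost — subtract 2 both sides, so sub: x - 3 = -8.
Step 4. [x - 3 = -8] -3 is outermost — add 3 both sides. So sub: x = -5.

Answer: x ∈ {-5}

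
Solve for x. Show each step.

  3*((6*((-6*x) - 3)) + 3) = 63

Step 1. [3*((6*((-6*x) - 3)) + 3) = 63] 3 out front; divide by 3, so div: (6*((-6*x) - 3)) + 3 = 21.
Step 2. [(6*((-6*x) - 3)) + 3 = 21] 3 comes off first (subtract 3) ⇒ sub: 6*((-6*x) - 3) = 18.
Step 3. [6*((-6*x) - 3) = 18] 6·(inner) — divide through by 6 ⇒ div: (-6*x) - 3 = 3.
Step 4. [(-6*x) - 3 = 3] -3 is outermost — add 3 both sides ⇒ sub: -6*x = 6.
Step 5. [-6*x = 6] leading coefficient -6: divide by -6. So div: x = -1.

Answer: x ∈ {-1}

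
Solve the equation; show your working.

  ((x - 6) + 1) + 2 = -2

Step 1. [((x - 6) + 1) + 2 = -2] +2 is outermost — subtract 2 both sides ⇒ sub: (x - 6) + 1 = -4.
Step 2. [(x - 6) + 1 = -4] +1 is outermost — subtract 1 both sides. So sub: x - 6 = -5.
Step 3. [x - 6 = -5] peel the -6: add 6 from each side. So sub: x = 1.

Answer: x ∈ {1}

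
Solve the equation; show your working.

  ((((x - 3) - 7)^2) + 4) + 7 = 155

Step 1. [((((x - 3) - 7)^2) + 4) + 7 = 155] peel the +7: subtract 7 from each side, so sub: (((x - 3) - 7)^2) + 4 = 148.
Step 2. [(((x - 3) - 7)^2) + 4 = 148] 4 comes off first (subtract 4). So sub: ((x - 3) - 7)^2 = 144.
Step 3. [((x - 3) - 7)^2 = 144] √ both sides: 144 ≥ 0 gives two branches. So sqrt: (x - 3) - 7 = 12 or -12.
Step 4. [(x - 3) - 7 = 12 or -12] the outer -7 inverts by adding 7 ⇒ sub: x - 3 = 19 or -5.
Step 5. [x - 3 = 19 or -5] the outer -3 inverts by adding 3 ⇒ sub: x = 22 or -2.

Answer: x ∈ {-2, 22}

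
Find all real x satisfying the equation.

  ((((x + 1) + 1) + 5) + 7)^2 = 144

Step 1. [((((x + 1) + 1) + 5) + 7)^2 = 144] 144 ≥ 0, LHS is (·)² — take ±√, so sqrt: (((x + 1) + 1) + 5) + 7 = 12 or -12.
Step 2. [(((x + 1) + 1) + 5) + 7 = 12 or -12] subtract 7: x sits inside (… + 7). So sub: ((x + 1) + 1) + 5 = 5 or -19.
Step 3. [((x + 1) + 1) + 5 = 5 or -19] the outer +5 inverts by subtracting 5 ⇒ sub: (x + 1) + 1 = 0 or -24.
Step 4. [(x + 1) + 1 = 0 or -24] 1 comes off first (subtract 1) ⇒ sub: x + 1 = -1 or -25.
Step 5. [x + 1 = -1 or -25] 1 comes off first (subtract 1). So sub: x = -2 or -26.

Answer: x ∈ {-26, -2}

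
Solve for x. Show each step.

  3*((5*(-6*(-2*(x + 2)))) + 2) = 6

Step 1. [3*((5*(-6*(-2*(x + 2)))) + 2) = 6] LHS = 3·(…); ÷3 both sides ⇒ div: (5*(-6*(-2*(x + 2)))) + 2 = 2.
Step 2. [(5*(-6*(-2*(x + 2)))) + 2 = 2] 2 comes off first (subtract 2). So sub: 5*(-6*(-2*(x + 2))) = 0.
Step 3. [5*(-6*(-2*(x + 2))) = 0] LHS = 5·(…); ÷5 both sides, so div: -6*(-2*(x + 2)) = 0.
Step 4. [-6*(-2*(x + 2)) = 0] LHS = -6·(…); ÷-6 both sides, so div: -2*(x + 2) = 0.
Step 5. [-2*(x + 2) = 0] -2·(inner) — divide through by -2, so div: x + 2 = 0.
Step 6. [x + 2 = 0] 2 comes off first (subtract 2), so sub: x = -2.

Answer: x ∈ {-2}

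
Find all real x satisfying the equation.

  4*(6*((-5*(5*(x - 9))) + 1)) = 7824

Step 1. [4*(6*((-5*(5*(x - 9))) + 1)) = 7824] LHS = 4·(…); ÷4 both sides. So div: 6*((-5*(5*(x - 9))) + 1) = 1956.
Step 2. [6*((-5*(5*(x - 9))) + 1) = 1956] LHS = 6·(…); ÷6 both sides. So div: (-5*(5*(x - 9))) + 1 = 326.
Step 3. [(-5*(5*(x - 9))) + 1 = 326] the outer +1 inverts by subtracting 1, so sub: -5*(5*(x - 9)) = 325.
Step 4. [-5*(5*(x - 9)) = 325] -5·(inner) — divide through by -5. So div: 5*(x - 9) = -65.
Step 5. [5*(x - 9) = -65] leading coefficient 5: divide by 5 ⇒ div: x - 9 = -13.
Step 6. [x - 9 = -13] 9 comes off first (add 9) ⇒ sub: x = -4.

Answer: x ∈ {-4}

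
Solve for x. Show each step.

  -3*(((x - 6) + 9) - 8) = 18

Step 1. [-3*(((x - 6) + 9) - 8) = 18] LHS = -3·(…); ÷-3 both sides. So div: ((x - 6) + 9) - 8 = -6.
Step 2. [((x - 6) + 9) - 8 = -6] the outer -8 inverts by adding 8 ⇒ sub: (x - 6) + 9 = 2.
Step 3. [(x - 6) + 9 = 2] subtract 9: x sits inside (… + 9) ⇒ sub: x - 6 = -7.
Step 4. [x - 6 = -7] peel the -6: add 6 from each side. So sub: x = -1.

Answer: x ∈ {-1}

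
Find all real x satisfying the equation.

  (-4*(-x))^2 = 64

Step 1. [(-4*(-x))^2 = 64] 64 ≥ 0, LHS is (·)² — take ±√ ⇒ sqrt: -4*(-x) = 8 or -8.
Step 2. [-4*(-x) = 8 or -8] leading coefficient -4: divide by -4. So div: -x = -2 or 2.
Step 3. [-x = -2 or 2] leading − — multiply by −1 ⇒ neg: x = 2 or -2.

Answer: x ∈ {-2, 2}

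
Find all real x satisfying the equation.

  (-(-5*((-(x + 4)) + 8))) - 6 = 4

Step 1. [(-(-5*((-(x + 4)) + 8))) - 6 = 4] -6 is outermost — add 6 both sides ⇒ sub: -(-5*((-(x + 4)) + 8)) = 10.
Step 2. [-(-5*((-(x + 4)) + 8)) = 10] flip signs both sides ⇒ neg: -5*((-(x + 4)) + 8) = -10.
Step 3. [-5*((-(x + 4)) + 8) = -10] -5 out front; divide by -5 ⇒ div: (-(x + 4)) + 8 = 2.
Step 4. [(-(x + 4)) + 8 = 2] peel the +8: subtract 8 from each side, so sub: -(x + 4) = -6.
Step 5. [-(x + 4) = -6] leading − — multiply by −1, so neg: x + 4 = 6.
Step 6. [x + 4 = 6] 4 comes off first (subtract 4). So sub: x = 2.

Answer: x ∈ {2}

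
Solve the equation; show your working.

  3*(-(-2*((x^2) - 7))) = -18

Step 1. [3*(-(-2*((x^2) - 7))) = -18] 3·(inner) — divide through by 3 ⇒ div: -(-2*((x^2) - 7)) = -6.
Step 2. [-(-2*((x^2) - 7)) = -6] flip signs both sides, so neg: -2*((x^2) - 7) = 6.
Step 3. [-2*((x^2) - 7) = 6] -2·(inner) — divide through by -2. So div: (x^2) - 7 = -3.
Step 4. [(x^2) - 7 = -3] add 7: x sits inside (… - 7). So sub: x^2 = 4.
Step 5. [x^2 = 4] √ both sides: 4 ≥ 0 gives two branches, so sqrt: x = 2 or -2.

Answer: x ∈ {-2, 2}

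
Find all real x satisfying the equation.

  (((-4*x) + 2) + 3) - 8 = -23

Step 1. [(((-4*x) + 2) + 3) - 8 = -23] 8 comes off first (add 8). So sub: ((-4*x) + 2) + 3 = -15.
Step 2. [((-4*x) + 2) + 3 = -15] 3 comes off first (subtract 3), so sub: (-4*x) + 2 = -18.
Step 3. [(-4*x) + 2 = -18] 2 comes off first (subtract 2), so sub: -4*x = -20.
Step 4. [-4*x = -20] leading coefficient -4: divide by -4. So div: x = 5.

Answer: x ∈ {5}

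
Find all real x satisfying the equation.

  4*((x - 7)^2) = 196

Step 1. [4*((x - 7)^2) = 196] leading coefficient 4: divide by 4 ⇒ div: (x - 7)^2 = 49.
Step 2. [(x - 7)^2 = 49] 49 ≥ 0, LHS is (·)² — take ±√. So sqrt: x - 7 = 7 or -7.
Step 3. [x - 7 = 7 or -7] the outer -7 inverts by adding 7, so sub: x = 14 or 0.

Answer: x ∈ {0, 14}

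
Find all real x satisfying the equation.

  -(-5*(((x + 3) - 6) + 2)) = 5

Step 1. [-(-5*(((x + 3) - 6) + 2)) = 5] flip signs both sides. So neg: -5*(((x + 3) - 6) + 2) = -5.
Step 2. [-5*(((x + 3) - 6) + 2) = -5] -5 out front; divide by -5. So div: ((x + 3) - 6) + 2 = 1.
Step 3. [((x + 3) - 6) + 2 = 1] +2 is outermost — subtract 2 both sides ⇒ sub: (x + 3) - 6 = -1.
Step 4. [(x + 3) - 6 = -1] the outer -6 inverts by adding 6, so sub: x + 3 = 5.
Step 5. [x + 3 = 5] +3 is outermost — subtract 3 both sides. So sub: x = 2.

Answer: x ∈ {2}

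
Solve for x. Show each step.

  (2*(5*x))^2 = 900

Step 1. [(2*(5*x))^2 = 900] LHS squared, RHS 900 ≥ 0: apply √ (±), so sqrt: 2*(5*x) = 30 or -30.
Step 2. [2*(5*x) = 30 or -30] leading coefficient 2: divide by 2, so div: 5*x = 15 or -15.
Step 3. [5*x = 15 or -15] divide by the outer 5, so div: x = 3 or -3.

Answer: x ∈ {-3, 3}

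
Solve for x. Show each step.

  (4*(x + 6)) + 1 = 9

Step 1. [(4*(x + 6)) + 1 = 9] +1 is outermost — subtract 1 both sides ⇒ sub: 4*(x + 6) = 8.
Step 2. [4*(x + 6) = 8] LHS = 4·(…); ÷4 both sides. So div: x + 6 = 2.
Step 3. [x + 6 = 2] +6 is outermost — subtract 6 both sides. So sub: x = -4.

Answer: x ∈ {-4}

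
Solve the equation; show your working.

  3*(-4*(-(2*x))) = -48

Step 1. [3*(-4*(-(2*x))) = -48] 3 out front; divide by 3 ⇒ div: -4*(-(2*x)) = -16.
Step 2. [-4*(-(2*x)) = -16] divide by the outer -4, so div: -(2*x) = 4.
Step 3. [-(2*x) = 4] leading − — multiply by −1, so neg: 2*x = -4.
Step 4. [2*x = -4] 2 out front; divide by 2, so div: x = -2.

Answer: x ∈ {-2}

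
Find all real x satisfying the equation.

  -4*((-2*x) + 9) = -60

Step 1. [-4*((-2*x) + 9) = -60] leading coefficient -4: divide by -4, so div: (-2*x) + 9 = 15.
Step 2. [(-2*x) + 9 = 15] subtract 9: x sits inside (… + 9), so sub: -2*x = 6.
Step 3. [-2*x = 6] -2·(inner) — divide through by -2 ⇒ div: x = -3.

Answer: x ∈ {-3}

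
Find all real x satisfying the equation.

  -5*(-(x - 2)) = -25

Step 1. [-5*(-(x - 2)) = -25] -5 out front; divide by -5. So div: -(x - 2) = 5.
Step 2. [-(x - 2) = 5] leading − — multiply by −1. So neg: x - 2 = -5.
Step 3. [x - 2 = -5] -2 is outermost — add 2 both sides, so sub: x = -3.

Answer: x ∈ {-3}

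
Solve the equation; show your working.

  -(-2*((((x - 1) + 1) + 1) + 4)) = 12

Step 1. [-(-2*((((x - 1) + 1) + 1) + 4)) = 12] LHS negated; negate both sides ⇒ neg: -2*((((x - 1) + 1) + 1) + 4) = -12.
Step 2. [-2*((((x - 1) + 1) + 1) + 4) = -12] divide by the outer -2. So div: (((x - 1) + 1) + 1) + 4 = 6.
Step 3. [(((x - 1) + 1) + 1) + 4 = 6] +4 is outermost — subtract 4 both sides ⇒ sub: ((x - 1) + 1) + 1 = 2.
Step 4. [((x - 1) + 1) + 1 = 2] peel the +1: subtract 1 from each side ⇒ sub: (x - 1) + 1 = 1.
Step 5. [(x - 1) + 1 = 1] the outer +1 inverts by subtracting 1, so sub: x - 1 = 0.
Step 6. [x - 1 = 0] the outer -1 inverts by adding 1. So sub: x = 1.

Answer: x ∈ {1}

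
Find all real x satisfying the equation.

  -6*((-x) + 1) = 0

Step 1. [-6*((-x) + 1) = 0] LHS = -6·(…); ÷-6 both sides ⇒ div: (-x) + 1 = 0.
Step 2. [(-x) + 1 = 0] subtract 1: x sits inside (… + 1). So sub: -x = -1.
Step 3. [-x = -1] flip signs both sides. So neg: x = 1.

Answer: x ∈ {1}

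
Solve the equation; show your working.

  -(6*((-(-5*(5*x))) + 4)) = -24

Step 1. [-(6*((-(-5*(5*x))) + 4)) = -24] LHS negated; negate both sides, so neg: 6*((-(-5*(5*x))) + 4) = 24.
Step 2. [6*((-(-5*(5*x))) + 4) = 24] 6·(inner) — divide through by 6 ⇒ div: (-(-5*(5*x))) + 4 = 4.
Step 3. [(-(-5*(5*x))) + 4 = 4] 4 comes off first (subtract 4), so sub: -(-5*(5*x)) = 0.
Step 4. [-(-5*(5*x)) = 0] flip signs both sides ⇒ neg: -5*(5*x) = 0.
Step 5. [-5*(5*x) = 0] leading coefficient -5: divide by -5. So div: 5*x = 0.
Step 6. [5*x = 0] 5·(inner) — divide through by 5. So div: x = 0.

Answer: x ∈ {0}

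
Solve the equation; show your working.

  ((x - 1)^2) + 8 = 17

Step 1. [((x - 1)^2) + 8 = 17] subtract 8: x sits inside (… + 8) ⇒ sub: (x - 1)^2 = 9.
Step 2. [(x - 1)^2 = 9] 9 ≥ 0, LHS is (·)² — take ±√ ⇒ sqrt: x - 1 = 3 or -3.
Step 3. [x - 1 = 3 or -3] add 1: x sits inside (… - 1). So sub: x = 4 or -2.

Answer: x ∈ {-2, 4}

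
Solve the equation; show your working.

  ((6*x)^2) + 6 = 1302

Step 1. [((6*x)^2) + 6 = 1302] +6 is outermost — subtract 6 both sides. So sub: (6*x)^2 = 1296.
Step 2. [(6*x)^2 = 1296] LHS squared, RHS 1296 ≥ 0: apply √ (±), so sqrt: 6*x = 36 or -36.
Step 3. [6*x = 36 or -36] leading coefficient 6: divide by 6, so div: x = 6 or -6.

Answer: x ∈ {-6, 6}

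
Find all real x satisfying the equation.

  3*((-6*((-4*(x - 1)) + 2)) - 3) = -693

Step 1. [3*((-6*((-4*(x - 1)) + 2)) - 3) = -693] 3·(inner) — divide through by 3, so div: (-6*((-4*(x - 1)) + 2)) - 3 = -231.
Step 2. [(-6*((-4*(x - 1)) + 2)) - 3 = -231] add 3: x sits inside (… - 3), so sub: -6*((-4*(x - 1)) + 2) = -228.
Step 3. [-6*((-4*(x - 1)) + 2) = -228] -6 out front; divide by -6, so div: (-4*(x - 1)) + 2 = 38.
Step 4. [(-4*(x - 1)) + 2 = 38] peel the +2: subtract 2 from each side. So sub: -4*(x - 1) = 36.
Step 5. [-4*(x - 1) = 36] divide by the outer -4. So div: x - 1 = -9.
Step 6. [x - 1 = -9] peel the -1: add 1 from each side. So sub: x = -8.

Answer: x ∈ {-8}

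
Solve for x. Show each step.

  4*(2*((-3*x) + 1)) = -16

Step 1. [4*(2*((-3*x) + 1)) = -16] LHS = 4·(…); ÷4 both sides ⇒ div: 2*((-3*x) + 1) = -4.
Step 2. [2*((-3*x) + 1) = -4] LHS = 2·(…); ÷2 both sides. So div: (-3*x) + 1 = -2.
Step 3. [(-3*x) + 1 = -2] subtract 1: x sits inside (… + 1). So sub: -3*x = -3.
Step 4. [-3*x = -3] LHS = -3·(…); ÷-3 both sides. So div: x = 1.

Answer: x ∈ {1}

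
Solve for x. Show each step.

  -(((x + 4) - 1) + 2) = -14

Step 1. [-(((x + 4) - 1) + 2) = -14] flip signs both sides. So neg: ((x + 4) - 1) + 2 = 14.
Step 2. [((x + 4) - 1) + 2 = 14] peel the +2: subtract 2 from each side. So sub: (x + 4) - 1 = 12.
Step 3. [(x + 4) - 1 = 12] add 1: x sits inside (… - 1), so sub: x + 4 = 13.
Step 4. [x + 4 = 13] +4 is outermost — subtract 4 both sides. So sub: x = 9.

Answer: x ∈ {9}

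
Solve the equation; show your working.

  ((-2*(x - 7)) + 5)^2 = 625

Step 1. [((-2*(x - 7)) + 5)^2 = 625] 625 ≥ 0, LHS is (·)² — take ±√, so sqrt: (-2*(x - 7)) + 5 = 25 or -25.
Step 2. [(-2*(x - 7)) + 5 = 25 or -25] peel the +5: subtract 5 from each side. So sub: -2*(x - 7) = 20 or -30.
Step 3. [-2*(x - 7) = 20 or -30] divide by the outer -2. So div: x - 7 = -10 or 15.
Step 4. [x - 7 = -10 or 15] add 7: x sits inside (… - 7) ⇒ sub: x = -3 or 22.

Answer: x ∈ {-3, 22}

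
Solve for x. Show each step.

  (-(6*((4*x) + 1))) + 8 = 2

Step 1. [(-(6*((4*x) + 1))) + 8 = 2] the outer +8 inverts by subtracting 8 ⇒ sub: -(6*((4*x) + 1)) = -6.
Step 2. [-(6*((4*x) + 1)) = -6] leading − — multiply by −1. So neg: 6*((4*x) + 1) = 6.
Step 3. [6*((4*x) + 1) = 6] divide by the outer 6. So div: (4*x) + 1 = 1.
Step 4. [(4*x) + 1 = 1] the outer +1 inverts by subtracting 1. So sub: 4*x = 0.
Step 5. [4*x = 0] 4 out front; divide by 4, so div: x = 0.

Answer: x ∈ {0}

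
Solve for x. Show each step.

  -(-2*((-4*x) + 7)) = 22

Step 1. [-(-2*((-4*x) + 7)) = 22] LHS negated; negate both sides. So neg: -2*((-4*x) + 7) = -22.
Step 2. [-2*((-4*x) + 7) = -22] divide by the outer -2. So div: (-4*x) + 7 = 11.
Step 3. [(-4*x) + 7 = 11] the outer +7 inverts by subtracting 7, so sub: -4*x = 4.
Step 4. [-4*x = 4] divide by the outer -4. So div: x = -1.

Answer: x ∈ {-1}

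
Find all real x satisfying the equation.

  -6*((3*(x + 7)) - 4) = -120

Step 1. [-6*((3*(x + 7)) - 4) = -120] -6·(inner) — divide through by -6. So div: (3*(x + 7)) - 4 = 20.
Step 2. [(3*(x + 7)) - 4 = 20] peel the -4: add 4 from each side, so sub: 3*(x + 7) = 24.
Step 3. [3*(x + 7) = 24] LHS = 3·(…); ÷3 both sides ⇒ div: x + 7 = 8.
Step 4. [x + 7 = 8] +7 is outermost — subtract 7 both sides. So sub: x = 1.

Answer: x ∈ {1}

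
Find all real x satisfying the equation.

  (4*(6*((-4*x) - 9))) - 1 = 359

Step 1. [(4*(6*((-4*x) - 9))) - 1 = 359] peel the -1: add 1 from each side ⇒ sub: 4*(6*((-4*x) - 9)) = 360.
Step 2. [4*(6*((-4*x) - 9)) = 360] 4·(inner) — divide through by 4 ⇒ div: 6*((-4*x) - 9) = 90.
Step 3. [6*((-4*x) - 9) = 90] 6·(inner) — divide through by 6. So div: (-4*x) - 9 = 15.
Step 4. [(-4*x) - 9 = 15] add 9: x sits inside (… - 9). So sub: -4*x = 24.
Step 5. [-4*x = 24] -4 out front; divide by -4, so div: x = -6.

Answer: x ∈ {-6}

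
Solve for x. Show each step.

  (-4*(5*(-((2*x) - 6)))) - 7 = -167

Step 1. [(-4*(5*(-((2*x) - 6)))) - 7 = -167] 7 comes off first (add 7). So sub: -4*(5*(-((2*x) - 6))) = -160.
Step 2. [-4*(5*(-((2*x) - 6))) = -160] divide by the outer -4. So div: 5*(-((2*x) - 6)) = 40.
Step 3. [5*(-((2*x) - 6)) = 40] divide by the outer 5. So div: -((2*x) - 6) = 8.
Step 4. [-((2*x) - 6) = 8] leading − — multiply by −1 ⇒ neg: (2*x) - 6 = -8.
Step 5. [(2*x) - 6 = -8] add 6: x sits inside (… - 6). So sub: 2*x = -2.
Step 6. [2*x = -2] LHS = 2·(…); ÷2 both sides, so div: x = -1.

Answer: x ∈ {-1}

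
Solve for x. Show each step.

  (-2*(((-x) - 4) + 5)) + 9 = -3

Step 1. [(-2*(((-x) - 4) + 5)) + 9 = -3] peel the +9: subtract 9 from each side ⇒ sub: -2*(((-x) - 4) + 5) = -12.
Step 2. [-2*(((-x) - 4) + 5) = -12] divide by the outer -2. So div: ((-x) - 4) + 5 = 6.
Step 3. [((-x) - 4) + 5 = 6] the outer +5 inverts by subtracting 5, so sub: (-x) - 4 = 1.
Step 4. [(-x) - 4 = 1] -4 is outermost — add 4 both sides. So sub: -x = 5.
Step 5. [-x = 5] LHS negated; negate both sides. So neg: x = -5.

Answer: x ∈ {-5}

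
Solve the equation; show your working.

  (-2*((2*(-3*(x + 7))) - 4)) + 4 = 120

Step 1. [(-2*((2*(-3*(x + 7))) - 4)) + 4 = 120] subtract 4: x sits inside (… + 4), so sub: -2*((2*(-3*(x + 7))) - 4) = 116.
Step 2. [-2*((2*(-3*(x + 7))) - 4) = 116] divide by the outer -2, so div: (2*(-3*(x + 7))) - 4 = -58.
Step 3. [(2*(-3*(x + 7))) - 4 = -58] the outer -4 inverts by adding 4, so sub: 2*(-3*(x + 7)) = -54.
Step 4. [2*(-3*(x + 7)) = -54] leading coefficient 2: divide by 2. So div: -3*(x + 7) = -27.
Step 5. [-3*(x + 7) = -27] -3·(inner) — divide through by -3, so div: x + 7 = 9.
Step 6. [x + 7 = 9] +7 is outermost — subtract 7 both sides ⇒ sub: x = 2.

Answer: x ∈ {2}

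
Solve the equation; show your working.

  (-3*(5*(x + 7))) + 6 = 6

Step 1. [(-3*(5*(x + 7))) + 6 = 6] -3 | LHS and -3 | 6: pull -3 out. So factor: (5*(x + 7)) - 2 = -2.
Step 2. [(5*(x + 7)) - 2 = -2] peel the -2: add 2 from each side ⇒ sub: 5*(x + 7) = 0.
Step 3. [5*(x + 7) = 0] leading coefficient 5: divide by 5. So div: x + 7 = 0.
Step 4. [x + 7 = 0] 7 comes off first (subtract 7). So sub: x = -7.

Answer: x ∈ {-7}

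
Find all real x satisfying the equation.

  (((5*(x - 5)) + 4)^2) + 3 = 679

Step 1. [(((5*(x - 5)) + 4)^2) + 3 = 679] 3 comes off first (subtract 3), so sub: ((5*(x - 5)) + 4)^2 = 676.
Step 2. [((5*(x - 5)) + 4)^2 = 676] √ both sides: 676 ≥ 0 gives two branches ⇒ sqrt: (5*(x - 5)) + 4 = 26 or -26.
Step 3. [(5*(x - 5)) + 4 = 26 or -26] +4 is outermost — subtract 4 both sides ⇒ sub: 5*(x - 5) = 22 or -30.
Step 4. [5*(x - 5) = 22 or -30] divide by the outer 5. So div: x - 5 = 22/5 or -6.
Step 5. [x - 5 = 22/5 or -6] 5 comes off first (add 5), so sub: x = 47/5 or -1.

Answer: x ∈ {-1, 47/5}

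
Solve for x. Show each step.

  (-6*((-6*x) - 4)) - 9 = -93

Step 1. [(-6*((-6*x) - 4)) - 9 = -93] the outer -9 inverts by adding 9, so sub: -6*((-6*x) - 4) = -84.
Step 2. [-6*((-6*x) - 4) = -84] LHS = -6·(…); ÷-6 both sides. So div: (-6*x) - 4 = 14.
Step 3. [(-6*x) - 4 = 14] add 4: x sits inside (… - 4) ⇒ sub: -6*x = 18.
Step 4. [-6*x = 18] leading coefficient -6: divide by -6, so div: x = -3.

Answer: x ∈ {-3}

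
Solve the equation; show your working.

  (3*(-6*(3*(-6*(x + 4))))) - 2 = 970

Step 1. [(3*(-6*(3*(-6*(x + 4))))) - 2 = 970] 2 comes off first (add 2). So sub: 3*(-6*(3*(-6*(x + 4)))) = 972.
Step 2. [3*(-6*(3*(-6*(x + 4)))) = 972] 3·(inner) — divide through by 3, so div: -6*(3*(-6*(x + 4))) = 324.
Step 3. [-6*(3*(-6*(x + 4))) = 324] divide by the outer -6. So div: 3*(-6*(x + 4)) = -54.
Step 4. [3*(-6*(x + 4)) = -54] LHS = 3·(…); ÷3 both sides ⇒ div: -6*(x + 4) = -18.
Step 5. [-6*(x + 4) = -18] leading coefficient -6: divide by -6. So div: x + 4 = 3.
Step 6. [x + 4 = 3] 4 comes off first (subtract 4), so sub: x = -1.

Answer: x ∈ {-1}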